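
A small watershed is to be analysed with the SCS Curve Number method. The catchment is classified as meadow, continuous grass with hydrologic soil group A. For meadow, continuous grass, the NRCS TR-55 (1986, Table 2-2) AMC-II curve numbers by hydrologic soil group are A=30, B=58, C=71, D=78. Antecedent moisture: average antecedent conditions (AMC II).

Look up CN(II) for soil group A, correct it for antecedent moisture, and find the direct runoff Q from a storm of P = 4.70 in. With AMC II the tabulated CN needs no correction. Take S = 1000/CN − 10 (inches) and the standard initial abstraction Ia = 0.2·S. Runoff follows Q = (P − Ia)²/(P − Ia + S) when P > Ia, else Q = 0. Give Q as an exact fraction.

Q = 1/21030 in ≈ 0.000 in

NRCS table: meadow, continuous grass, soil group A → CN(II) = 30
AMC II — tabulated CN = 30 applies directly.
S = 1000/30 − 10 = 70/3 in ≈ 23.333 in
Ia = 0.2S: 0.2·23.333 = 4.667 in (exactly 14/3)
Excess rainfall: 4.700 − 4.667 = 0.033 in; P > Ia so Q > 0
Q: (1/30)² ÷ (701/30) = 1/21030 in (≈ 0.000 in)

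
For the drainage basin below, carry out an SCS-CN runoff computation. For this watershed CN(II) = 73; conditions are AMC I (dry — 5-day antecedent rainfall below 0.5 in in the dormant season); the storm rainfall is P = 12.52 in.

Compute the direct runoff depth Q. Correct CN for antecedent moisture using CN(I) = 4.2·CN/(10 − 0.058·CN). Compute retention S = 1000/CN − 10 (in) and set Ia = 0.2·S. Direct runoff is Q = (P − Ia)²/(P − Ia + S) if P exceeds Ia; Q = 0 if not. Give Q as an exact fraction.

Adjust CN=73 to AMC I: 4.2·73/(10 − 0.058·73) → (1533/5) ÷ (2883/500) = 51100/961 ≈ 53.174
Retention S: 1000/CN − 10 with CN=53.174 → S = 4500/511 ≈ 8.806 in
Ia = 0.2S: 0.2·8.806 = 1.761 in (exactly 900/511)
P − Ia = 12.520 − 1.761 = 137443/12775 ≈ 10.759 in (> 0, runoff occurs)
Q = (137443/12775)²/((137443/12775) + 4500/511) = (18890578249/163200625)/(249943/12775) = 18890578249/3193021825 in ≈ 5.916 in

Q = 18890578249/3193021825 in ≈ 5.916 in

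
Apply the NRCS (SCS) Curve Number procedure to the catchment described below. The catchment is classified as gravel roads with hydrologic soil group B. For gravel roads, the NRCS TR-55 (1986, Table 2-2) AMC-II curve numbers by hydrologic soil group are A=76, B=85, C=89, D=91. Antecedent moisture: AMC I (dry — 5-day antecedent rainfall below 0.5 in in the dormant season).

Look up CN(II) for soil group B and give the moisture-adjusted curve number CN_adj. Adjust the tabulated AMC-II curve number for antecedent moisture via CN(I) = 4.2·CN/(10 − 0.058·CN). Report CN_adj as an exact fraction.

CN_adj = 11900/169 ≈ 70.414

NRCS table: gravel roads, soil group B → CN(II) = 85
CN(I) from CN(II)=85: (4.2·85)/(10 − 0.058·85) = 11900/169 ≈ 70.414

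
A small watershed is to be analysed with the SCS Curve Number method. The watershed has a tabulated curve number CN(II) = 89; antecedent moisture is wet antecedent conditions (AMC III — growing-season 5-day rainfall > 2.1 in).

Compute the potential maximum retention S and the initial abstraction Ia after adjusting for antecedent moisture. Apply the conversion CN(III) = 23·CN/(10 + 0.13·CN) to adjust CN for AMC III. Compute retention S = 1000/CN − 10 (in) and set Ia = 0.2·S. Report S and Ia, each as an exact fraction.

Adjust CN=89 to AMC III: 23·89/(10 + 0.13·89) → 2047 ÷ (2157/100) = 204700/2157 ≈ 94.900
Retention S: 1000/CN − 10 with CN=94.900 → S = 1100/2047 ≈ 0.537 in
Ia = 0.2S: 0.2·0.537 = 0.107 in (exactly 220/2047)

S = 1100/2047 in ≈ 0.537 in; Ia = 220/2047 in ≈ 0.107 in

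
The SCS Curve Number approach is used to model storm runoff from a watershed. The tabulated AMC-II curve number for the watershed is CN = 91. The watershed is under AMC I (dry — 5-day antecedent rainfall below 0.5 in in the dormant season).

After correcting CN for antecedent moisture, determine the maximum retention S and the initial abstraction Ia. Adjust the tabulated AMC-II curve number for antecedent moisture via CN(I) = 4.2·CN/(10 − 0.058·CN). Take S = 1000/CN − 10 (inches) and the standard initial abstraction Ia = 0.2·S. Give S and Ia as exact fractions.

S = 1500/637 in ≈ 2.355 in; Ia = 300/637 in ≈ 0.471 in

Adjust CN=91 to AMC I: 4.2·91/(10 − 0.058·91) → (1911/5) ÷ (2361/500) = 63700/787 ≈ 80.940
Retention S: 1000/CN − 10 with CN=80.940 → S = 1500/637 ≈ 2.355 in
Initial abstraction Ia = S/5 = (1500/637)/5 = 300/637 ≈ 0.471 in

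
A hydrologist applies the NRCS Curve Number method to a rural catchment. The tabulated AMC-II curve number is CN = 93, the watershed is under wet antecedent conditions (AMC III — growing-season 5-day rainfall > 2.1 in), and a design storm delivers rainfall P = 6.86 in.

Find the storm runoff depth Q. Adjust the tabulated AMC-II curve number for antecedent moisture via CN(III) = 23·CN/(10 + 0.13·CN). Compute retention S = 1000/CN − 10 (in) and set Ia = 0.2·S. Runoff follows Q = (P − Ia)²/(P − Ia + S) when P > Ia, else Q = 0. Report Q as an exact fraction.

Q = 75437066047/11637336450 in ≈ 6.482 in

CN(III) from CN(II)=93: (23·93)/(10 + 0.13·93) = 213900/2209 ≈ 96.831
Retention S: 1000/CN − 10 with CN=96.831 → S = 700/2139 ≈ 0.327 in
Ia = 0.2·(700/2139) = 140/2139 in ≈ 0.065 in
Since P=6.860 > Ia=0.065: effective rainfall P−Ia = 726677/106950 in
Q = (726677/106950)²/((726677/106950) + 700/2139) = (528059462329/11438302500)/(761677/106950) = 75437066047/11637336450 in ≈ 6.482 in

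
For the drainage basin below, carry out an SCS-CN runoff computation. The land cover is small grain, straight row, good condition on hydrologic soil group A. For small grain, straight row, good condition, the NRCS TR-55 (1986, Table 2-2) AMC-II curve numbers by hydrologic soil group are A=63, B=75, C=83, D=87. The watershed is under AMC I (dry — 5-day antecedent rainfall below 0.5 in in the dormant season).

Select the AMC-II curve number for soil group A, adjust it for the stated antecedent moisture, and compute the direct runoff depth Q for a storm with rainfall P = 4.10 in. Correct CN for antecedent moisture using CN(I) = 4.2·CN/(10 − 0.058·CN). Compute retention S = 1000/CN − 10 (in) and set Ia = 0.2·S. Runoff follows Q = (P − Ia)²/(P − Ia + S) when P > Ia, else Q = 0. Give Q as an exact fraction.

NRCS table: small grain, straight row, good condition, soil group A → CN(II) = 63
Dry (AMC I): CN(I) = 4.2·63/(10 − 0.058·63) = (1323/5)/(3173/500) = 132300/3173 ≈ 41.696
Max retention: S = 1000/(132300/3173) − 10 = 18500/1323 in (≈ 13.983 in)
Ia = 0.2·(18500/1323) = 3700/1323 in ≈ 2.797 in
Excess rainfall: 4.100 − 2.797 = 1.303 in; P > Ia so Q > 0
Q: (17243/13230)² ÷ (202243/13230) = 297321049/2675674890 in (≈ 0.111 in)

Q = 297321049/2675674890 in ≈ 0.111 in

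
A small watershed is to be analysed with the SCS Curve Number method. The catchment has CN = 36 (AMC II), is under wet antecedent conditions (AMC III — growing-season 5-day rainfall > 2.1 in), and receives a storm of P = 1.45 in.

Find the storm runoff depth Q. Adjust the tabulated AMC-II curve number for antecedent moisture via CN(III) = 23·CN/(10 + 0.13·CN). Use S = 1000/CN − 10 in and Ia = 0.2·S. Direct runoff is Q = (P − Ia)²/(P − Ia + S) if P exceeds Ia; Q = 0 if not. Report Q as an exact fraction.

Q = 0 in ≈ 0.000 in

CN(III) from CN(II)=36: (23·36)/(10 + 0.13·36) = 20700/367 ≈ 56.403
Retention S: 1000/CN − 10 with CN=56.403 → S = 1600/207 ≈ 7.729 in
Ia = 0.2·(1600/207) = 320/207 in ≈ 1.546 in
P = 1.450 ≤ Ia = 1.546 in: entire storm abstracted, Q = 0.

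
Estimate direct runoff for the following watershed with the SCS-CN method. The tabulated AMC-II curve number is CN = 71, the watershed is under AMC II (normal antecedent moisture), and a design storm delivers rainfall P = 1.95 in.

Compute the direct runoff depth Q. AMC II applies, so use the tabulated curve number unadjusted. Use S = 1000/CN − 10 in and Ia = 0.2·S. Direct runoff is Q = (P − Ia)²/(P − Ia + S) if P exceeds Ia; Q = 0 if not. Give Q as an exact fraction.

Q = 2588881/10520780 in ≈ 0.246 in

Average conditions: CN = 71 (no AMC adjustment).
S = 1000/71 − 10 = 290/71 in ≈ 4.085 in
Ia = 0.2S: 0.2·4.085 = 0.817 in (exactly 58/71)
P − Ia = 1.950 − 0.817 = 1609/1420 ≈ 1.133 in (> 0, runoff occurs)
Q = (1609/1420)²/((1609/1420) + 290/71) = (2588881/2016400)/(7409/1420) = 2588881/10520780 in ≈ 0.246 in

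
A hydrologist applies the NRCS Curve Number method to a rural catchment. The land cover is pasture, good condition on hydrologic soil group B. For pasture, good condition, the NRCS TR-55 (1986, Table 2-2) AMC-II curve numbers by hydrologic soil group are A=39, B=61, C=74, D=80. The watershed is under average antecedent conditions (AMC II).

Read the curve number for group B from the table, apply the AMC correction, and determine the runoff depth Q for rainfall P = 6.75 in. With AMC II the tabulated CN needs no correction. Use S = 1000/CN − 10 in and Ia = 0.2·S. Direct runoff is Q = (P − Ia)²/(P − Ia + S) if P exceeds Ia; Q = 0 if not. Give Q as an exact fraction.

Q = 118815/47092 in ≈ 2.523 in

NRCS table: pasture, good condition, soil group B → CN(II) = 61
CN(II) = 61; AMC II needs no correction.
Retention S: 1000/CN − 10 with CN=61.000 → S = 390/61 ≈ 6.393 in
Initial abstraction Ia = S/5 = (390/61)/5 = 78/61 ≈ 1.279 in
Excess rainfall: 6.750 − 1.279 = 5.471 in; P > Ia so Q > 0
Runoff Q = (P−Ia)²/(P−Ia+S) = (5.471)²/(5.471+6.393) = 118815/47092 ≈ 2.523 in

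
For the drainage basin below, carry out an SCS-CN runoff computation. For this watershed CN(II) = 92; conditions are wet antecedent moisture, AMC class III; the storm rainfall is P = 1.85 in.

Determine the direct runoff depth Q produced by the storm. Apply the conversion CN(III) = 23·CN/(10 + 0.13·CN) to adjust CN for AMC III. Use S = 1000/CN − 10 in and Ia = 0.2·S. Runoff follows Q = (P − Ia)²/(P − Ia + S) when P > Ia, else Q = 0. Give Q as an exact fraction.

Adjust CN=92 to AMC III: 23·92/(10 + 0.13·92) → 2116 ÷ (549/25) = 52900/549 ≈ 96.357
Max retention: S = 1000/(52900/549) − 10 = 200/529 in (≈ 0.378 in)
Ia = 0.2S: 0.2·0.378 = 0.076 in (exactly 40/529)
Excess rainfall: 1.850 − 0.076 = 1.774 in; P > Ia so Q > 0
Q: (18773/10580)² ÷ (22773/10580) = 352425529/240938340 in (≈ 1.463 in)

Q = 352425529/240938340 in ≈ 1.463 in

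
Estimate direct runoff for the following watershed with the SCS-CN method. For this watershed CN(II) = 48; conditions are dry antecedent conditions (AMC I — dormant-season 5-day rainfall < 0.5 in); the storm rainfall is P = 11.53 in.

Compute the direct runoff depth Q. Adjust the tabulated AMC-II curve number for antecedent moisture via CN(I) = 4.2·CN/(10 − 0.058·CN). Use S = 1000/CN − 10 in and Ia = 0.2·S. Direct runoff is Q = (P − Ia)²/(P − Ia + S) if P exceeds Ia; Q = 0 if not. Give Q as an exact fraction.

Adjust CN=48 to AMC I: 4.2·48/(10 − 0.058·48) → (1008/5) ÷ (902/125) = 12600/451 ≈ 27.938
Retention S: 1000/CN − 10 with CN=27.938 → S = 1625/63 ≈ 25.794 in
Ia = 0.2·(1625/63) = 325/63 in ≈ 5.159 in
P − Ia = 11.530 − 5.159 = 40139/6300 ≈ 6.371 in (> 0, runoff occurs)
Q: (40139/6300)² ÷ (202639/6300) = 1611139321/1276625700 in (≈ 1.262 in)

Q = 1611139321/1276625700 in ≈ 1.262 in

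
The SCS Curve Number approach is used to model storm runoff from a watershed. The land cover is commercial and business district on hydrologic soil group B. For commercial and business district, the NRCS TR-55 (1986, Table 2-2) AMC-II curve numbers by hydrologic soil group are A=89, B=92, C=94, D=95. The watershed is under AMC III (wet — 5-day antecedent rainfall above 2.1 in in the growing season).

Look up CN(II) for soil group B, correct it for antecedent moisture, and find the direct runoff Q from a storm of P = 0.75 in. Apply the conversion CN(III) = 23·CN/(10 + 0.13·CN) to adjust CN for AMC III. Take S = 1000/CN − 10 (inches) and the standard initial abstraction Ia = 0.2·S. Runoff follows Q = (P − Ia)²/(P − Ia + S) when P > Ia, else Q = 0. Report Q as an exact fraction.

Q = 2036329/4712332 in ≈ 0.432 in

NRCS table: commercial and business district, soil group B → CN(II) = 92
Wet (AMC III): CN(III) = 23·92/(10 + 0.13·92) = 2116/(549/25) = 52900/549 ≈ 96.357
Retention S: 1000/CN − 10 with CN=96.357 → S = 200/529 ≈ 0.378 in
Ia = 0.2·(200/529) = 40/529 in ≈ 0.076 in
Excess rainfall: 0.750 − 0.076 = 0.674 in; P > Ia so Q > 0
Runoff Q = (P−Ia)²/(P−Ia+S) = (0.674)²/(0.674+0.378) = 2036329/4712332 ≈ 0.432 in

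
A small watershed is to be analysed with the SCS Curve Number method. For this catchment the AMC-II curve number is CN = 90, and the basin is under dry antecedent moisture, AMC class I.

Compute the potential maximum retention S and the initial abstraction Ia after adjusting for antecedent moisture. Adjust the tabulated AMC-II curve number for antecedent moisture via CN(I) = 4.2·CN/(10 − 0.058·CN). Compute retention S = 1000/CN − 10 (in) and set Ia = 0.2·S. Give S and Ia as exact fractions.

S = 500/189 in ≈ 2.646 in; Ia = 100/189 in ≈ 0.529 in

CN(I) from CN(II)=90: (4.2·90)/(10 − 0.058·90) = 18900/239 ≈ 79.079
Max retention: S = 1000/(18900/239) − 10 = 500/189 in (≈ 2.646 in)
Ia = 0.2·(500/189) = 100/189 in ≈ 0.529 in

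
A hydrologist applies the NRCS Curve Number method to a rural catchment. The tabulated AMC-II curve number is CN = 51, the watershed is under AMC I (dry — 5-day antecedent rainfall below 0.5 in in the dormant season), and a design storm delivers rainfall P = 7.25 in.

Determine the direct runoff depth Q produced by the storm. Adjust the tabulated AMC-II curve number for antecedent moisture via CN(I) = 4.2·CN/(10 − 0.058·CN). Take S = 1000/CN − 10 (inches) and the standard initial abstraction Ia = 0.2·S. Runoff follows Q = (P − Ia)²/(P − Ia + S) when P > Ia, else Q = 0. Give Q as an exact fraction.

Adjust CN=51 to AMC I: 4.2·51/(10 − 0.058·51) → (1071/5) ÷ (3521/500) = 15300/503 ≈ 30.417
Max retention: S = 1000/(15300/503) − 10 = 3500/153 in (≈ 22.876 in)
Initial abstraction Ia = S/5 = (3500/153)/5 = 700/153 ≈ 4.575 in
Excess rainfall: 7.250 − 4.575 = 2.675 in; P > Ia so Q > 0
Q = (1637/612)²/((1637/612) + 3500/153) = (2679769/374544)/(15637/612) = 2679769/9569844 in ≈ 0.280 in

Q = 2679769/9569844 in ≈ 0.280 in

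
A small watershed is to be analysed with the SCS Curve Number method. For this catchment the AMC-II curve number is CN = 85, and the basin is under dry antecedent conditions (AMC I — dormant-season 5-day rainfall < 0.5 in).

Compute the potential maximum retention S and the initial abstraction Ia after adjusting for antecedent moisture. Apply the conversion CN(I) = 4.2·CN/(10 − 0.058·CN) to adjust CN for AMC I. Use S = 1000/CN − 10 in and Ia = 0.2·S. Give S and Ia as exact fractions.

Dry (AMC I): CN(I) = 4.2·85/(10 − 0.058·85) = 357/(507/100) = 11900/169 ≈ 70.414
S = 1000/(11900/169) − 10 = 500/119 in ≈ 4.202 in
Ia = 0.2·(500/119) = 100/119 in ≈ 0.840 in

S = 500/119 in ≈ 4.202 in; Ia = 100/119 in ≈ 0.840 in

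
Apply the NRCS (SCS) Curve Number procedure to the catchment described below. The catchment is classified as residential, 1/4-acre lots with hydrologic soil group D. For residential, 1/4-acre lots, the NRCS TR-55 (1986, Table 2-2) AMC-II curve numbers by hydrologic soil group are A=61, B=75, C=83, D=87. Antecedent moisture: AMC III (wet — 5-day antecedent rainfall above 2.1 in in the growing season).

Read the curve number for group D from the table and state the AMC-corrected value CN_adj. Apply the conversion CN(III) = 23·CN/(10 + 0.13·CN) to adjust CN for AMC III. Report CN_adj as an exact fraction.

CN_adj = 200100/2131 ≈ 93.900

NRCS table: residential, 1/4-acre lots, soil group D → CN(II) = 87
CN(III) from CN(II)=87: (23·87)/(10 + 0.13·87) = 200100/2131 ≈ 93.900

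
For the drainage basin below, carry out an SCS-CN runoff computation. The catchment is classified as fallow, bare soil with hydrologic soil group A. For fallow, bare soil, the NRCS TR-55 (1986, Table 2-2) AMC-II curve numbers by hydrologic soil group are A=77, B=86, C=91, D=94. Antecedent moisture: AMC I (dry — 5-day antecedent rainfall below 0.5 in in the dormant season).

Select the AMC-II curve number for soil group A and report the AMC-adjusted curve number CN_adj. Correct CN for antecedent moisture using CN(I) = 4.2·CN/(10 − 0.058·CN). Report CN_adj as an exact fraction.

CN_adj = 161700/2767 ≈ 58.439

NRCS table: fallow, bare soil, soil group A → CN(II) = 77
Adjust CN=77 to AMC I: 4.2·77/(10 − 0.058·77) → (1617/5) ÷ (2767/500) = 161700/2767 ≈ 58.439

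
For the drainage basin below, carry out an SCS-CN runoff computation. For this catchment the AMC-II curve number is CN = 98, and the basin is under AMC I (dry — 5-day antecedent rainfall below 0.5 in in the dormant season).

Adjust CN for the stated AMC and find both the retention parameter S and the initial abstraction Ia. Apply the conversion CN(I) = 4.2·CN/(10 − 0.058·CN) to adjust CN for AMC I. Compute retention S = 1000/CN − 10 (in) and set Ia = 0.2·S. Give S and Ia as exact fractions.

S = 500/1029 in ≈ 0.486 in; Ia = 100/1029 in ≈ 0.097 in

CN(I) from CN(II)=98: (4.2·98)/(10 − 0.058·98) = 102900/1079 ≈ 95.366
S = 1000/(102900/1079) − 10 = 500/1029 in ≈ 0.486 in
Ia = 0.2·(500/1029) = 100/1029 in ≈ 0.097 in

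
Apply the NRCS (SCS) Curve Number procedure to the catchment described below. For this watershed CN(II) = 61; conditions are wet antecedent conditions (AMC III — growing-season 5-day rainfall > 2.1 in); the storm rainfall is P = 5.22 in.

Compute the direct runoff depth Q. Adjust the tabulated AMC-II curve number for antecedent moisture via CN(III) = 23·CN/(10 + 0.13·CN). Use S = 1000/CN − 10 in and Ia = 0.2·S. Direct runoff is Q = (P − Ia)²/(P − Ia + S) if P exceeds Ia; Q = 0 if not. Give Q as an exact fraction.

Q = 35682905163/12210379150 in ≈ 2.922 in

Adjust CN=61 to AMC III: 23·61/(10 + 0.13·61) → 1403 ÷ (1793/100) = 140300/1793 ≈ 78.249
Retention S: 1000/CN − 10 with CN=78.249 → S = 3900/1403 ≈ 2.780 in
Initial abstraction Ia = S/5 = (3900/1403)/5 = 780/1403 ≈ 0.556 in
Excess rainfall: 5.220 − 0.556 = 4.664 in; P > Ia so Q > 0
Q: (327183/70150)² ÷ (522183/70150) = 35682905163/12210379150 in (≈ 2.922 in)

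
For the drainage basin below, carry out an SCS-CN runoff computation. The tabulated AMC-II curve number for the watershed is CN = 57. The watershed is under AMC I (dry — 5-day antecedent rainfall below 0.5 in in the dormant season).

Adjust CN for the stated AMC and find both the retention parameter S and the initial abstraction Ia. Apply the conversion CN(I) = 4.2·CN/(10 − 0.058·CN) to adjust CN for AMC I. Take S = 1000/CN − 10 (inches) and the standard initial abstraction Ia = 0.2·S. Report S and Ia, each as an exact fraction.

Adjust CN=57 to AMC I: 4.2·57/(10 − 0.058·57) → (1197/5) ÷ (3347/500) = 119700/3347 ≈ 35.763
S = 1000/(119700/3347) − 10 = 21500/1197 in ≈ 17.962 in
Initial abstraction Ia = S/5 = (21500/1197)/5 = 4300/1197 ≈ 3.592 in

S = 21500/1197 in ≈ 17.962 in; Ia = 4300/1197 in ≈ 3.592 in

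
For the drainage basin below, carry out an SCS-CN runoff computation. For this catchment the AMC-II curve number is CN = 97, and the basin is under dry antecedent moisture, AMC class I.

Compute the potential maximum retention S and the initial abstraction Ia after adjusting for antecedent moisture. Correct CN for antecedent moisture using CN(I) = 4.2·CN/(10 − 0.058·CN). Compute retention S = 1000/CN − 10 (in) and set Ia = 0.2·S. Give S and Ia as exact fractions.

Adjust CN=97 to AMC I: 4.2·97/(10 − 0.058·97) → (2037/5) ÷ (2187/500) = 67900/729 ≈ 93.141
Max retention: S = 1000/(67900/729) − 10 = 500/679 in (≈ 0.736 in)
Initial abstraction Ia = S/5 = (500/679)/5 = 100/679 ≈ 0.147 in

S = 500/679 in ≈ 0.736 in; Ia = 100/679 in ≈ 0.147 in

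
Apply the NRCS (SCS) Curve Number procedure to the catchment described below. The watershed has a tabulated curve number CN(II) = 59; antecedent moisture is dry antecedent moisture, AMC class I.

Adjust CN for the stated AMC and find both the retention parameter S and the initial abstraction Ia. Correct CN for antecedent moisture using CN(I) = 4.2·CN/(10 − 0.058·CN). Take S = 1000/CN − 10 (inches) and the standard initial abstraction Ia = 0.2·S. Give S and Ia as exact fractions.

Dry (AMC I): CN(I) = 4.2·59/(10 − 0.058·59) = (1239/5)/(3289/500) = 123900/3289 ≈ 37.671
Retention S: 1000/CN − 10 with CN=37.671 → S = 20500/1239 ≈ 16.546 in
Ia = 0.2S: 0.2·16.546 = 3.309 in (exactly 4100/1239)

S = 20500/1239 in ≈ 16.546 in; Ia = 4100/1239 in ≈ 3.309 in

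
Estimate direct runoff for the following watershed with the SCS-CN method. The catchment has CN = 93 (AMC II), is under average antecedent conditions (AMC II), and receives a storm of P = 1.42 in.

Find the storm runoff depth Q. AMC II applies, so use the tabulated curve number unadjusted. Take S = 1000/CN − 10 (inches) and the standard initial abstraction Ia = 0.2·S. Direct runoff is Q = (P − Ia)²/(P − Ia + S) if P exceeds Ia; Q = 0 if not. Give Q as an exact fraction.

Average conditions: CN = 93 (no AMC adjustment).
Retention S: 1000/CN − 10 with CN=93.000 → S = 70/93 ≈ 0.753 in
Ia = 0.2·(70/93) = 14/93 in ≈ 0.151 in
Excess rainfall: 1.420 − 0.151 = 1.269 in; P > Ia so Q > 0
Q: (5903/4650)² ÷ (9403/4650) = 34845409/43723950 in (≈ 0.797 in)

Q = 34845409/43723950 in ≈ 0.797 in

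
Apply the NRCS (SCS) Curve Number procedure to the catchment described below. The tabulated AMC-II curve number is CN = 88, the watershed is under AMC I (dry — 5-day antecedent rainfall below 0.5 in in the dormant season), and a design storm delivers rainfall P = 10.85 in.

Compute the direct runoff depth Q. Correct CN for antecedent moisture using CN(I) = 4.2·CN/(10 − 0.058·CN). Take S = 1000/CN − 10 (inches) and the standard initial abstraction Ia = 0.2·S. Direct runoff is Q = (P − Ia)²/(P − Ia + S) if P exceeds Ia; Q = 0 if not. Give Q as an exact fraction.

CN(I) from CN(II)=88: (4.2·88)/(10 − 0.058·88) = 3850/51 ≈ 75.490
Retention S: 1000/CN − 10 with CN=75.490 → S = 250/77 ≈ 3.247 in
Ia = 0.2·(250/77) = 50/77 in ≈ 0.649 in
P − Ia = 10.850 − 0.649 = 15709/1540 ≈ 10.201 in (> 0, runoff occurs)
Q: (15709/1540)² ÷ (20709/1540) = 246772681/31891860 in (≈ 7.738 in)

Q = 246772681/31891860 in ≈ 7.738 in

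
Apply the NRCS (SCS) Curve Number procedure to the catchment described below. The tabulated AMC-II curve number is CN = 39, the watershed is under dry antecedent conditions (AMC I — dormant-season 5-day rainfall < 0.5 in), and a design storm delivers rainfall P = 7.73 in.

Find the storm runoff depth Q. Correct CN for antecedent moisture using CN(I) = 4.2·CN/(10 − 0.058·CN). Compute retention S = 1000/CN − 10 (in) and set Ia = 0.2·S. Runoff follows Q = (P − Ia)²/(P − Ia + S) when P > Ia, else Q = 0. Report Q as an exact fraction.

Q = 533009569/251685825300 in ≈ 0.002 in

Adjust CN=39 to AMC I: 4.2·39/(10 − 0.058·39) → (819/5) ÷ (3869/500) = 81900/3869 ≈ 21.168
Max retention: S = 1000/(81900/3869) − 10 = 30500/819 in (≈ 37.241 in)
Ia = 0.2S: 0.2·37.241 = 7.448 in (exactly 6100/819)
P − Ia = 7.730 − 7.448 = 23087/81900 ≈ 0.282 in (> 0, runoff occurs)
Q: (23087/81900)² ÷ (3073087/81900) = 533009569/251685825300 in (≈ 0.002 in)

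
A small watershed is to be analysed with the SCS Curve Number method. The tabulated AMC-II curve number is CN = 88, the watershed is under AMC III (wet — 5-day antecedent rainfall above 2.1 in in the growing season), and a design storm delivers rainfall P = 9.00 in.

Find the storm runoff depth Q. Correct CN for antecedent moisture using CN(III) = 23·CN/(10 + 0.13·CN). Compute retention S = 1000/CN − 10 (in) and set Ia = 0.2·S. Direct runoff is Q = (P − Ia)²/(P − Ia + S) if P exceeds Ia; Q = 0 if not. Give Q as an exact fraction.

Adjust CN=88 to AMC III: 23·88/(10 + 0.13·88) → 2024 ÷ (536/25) = 6325/67 ≈ 94.403
Retention S: 1000/CN − 10 with CN=94.403 → S = 150/253 ≈ 0.593 in
Initial abstraction Ia = S/5 = (150/253)/5 = 30/253 ≈ 0.119 in
Since P=9.000 > Ia=0.119: effective rainfall P−Ia = 2247/253 in
Q: (2247/253)² ÷ (2397/253) = 1683003/202147 in (≈ 8.326 in)

Q = 1683003/202147 in ≈ 8.326 in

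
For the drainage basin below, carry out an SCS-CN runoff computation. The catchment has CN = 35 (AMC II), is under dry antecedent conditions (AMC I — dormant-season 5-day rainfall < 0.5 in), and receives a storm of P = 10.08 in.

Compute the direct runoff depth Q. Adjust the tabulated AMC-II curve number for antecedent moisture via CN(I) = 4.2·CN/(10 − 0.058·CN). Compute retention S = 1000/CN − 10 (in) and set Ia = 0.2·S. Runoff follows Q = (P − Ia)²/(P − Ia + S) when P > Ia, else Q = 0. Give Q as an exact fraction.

Dry (AMC I): CN(I) = 4.2·35/(10 − 0.058·35) = 147/(797/100) = 14700/797 ≈ 18.444
S = 1000/(14700/797) − 10 = 6500/147 in ≈ 44.218 in
Initial abstraction Ia = S/5 = (6500/147)/5 = 1300/147 ≈ 8.844 in
P − Ia = 10.080 − 8.844 = 4544/3675 ≈ 1.236 in (> 0, runoff occurs)
Q = (4544/3675)²/((4544/3675) + 6500/147) = (20647936/13505625)/(167044/3675) = 5161984/153471675 in ≈ 0.034 in

Q = 5161984/153471675 in ≈ 0.034 in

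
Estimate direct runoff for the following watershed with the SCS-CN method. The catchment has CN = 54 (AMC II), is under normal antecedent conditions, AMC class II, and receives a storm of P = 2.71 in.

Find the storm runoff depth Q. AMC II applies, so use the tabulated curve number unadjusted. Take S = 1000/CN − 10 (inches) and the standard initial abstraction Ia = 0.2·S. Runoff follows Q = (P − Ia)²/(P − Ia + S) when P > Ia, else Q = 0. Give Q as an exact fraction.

Q = 7382089/69435900 in ≈ 0.106 in

CN(II) = 54; AMC II needs no correction.
S = 1000/54 − 10 = 230/27 in ≈ 8.519 in
Ia = 0.2S: 0.2·8.519 = 1.704 in (exactly 46/27)
P − Ia = 2.710 − 1.704 = 2717/2700 ≈ 1.006 in (> 0, runoff occurs)
Q = (2717/2700)²/((2717/2700) + 230/27) = (7382089/7290000)/(25717/2700) = 7382089/69435900 in ≈ 0.106 in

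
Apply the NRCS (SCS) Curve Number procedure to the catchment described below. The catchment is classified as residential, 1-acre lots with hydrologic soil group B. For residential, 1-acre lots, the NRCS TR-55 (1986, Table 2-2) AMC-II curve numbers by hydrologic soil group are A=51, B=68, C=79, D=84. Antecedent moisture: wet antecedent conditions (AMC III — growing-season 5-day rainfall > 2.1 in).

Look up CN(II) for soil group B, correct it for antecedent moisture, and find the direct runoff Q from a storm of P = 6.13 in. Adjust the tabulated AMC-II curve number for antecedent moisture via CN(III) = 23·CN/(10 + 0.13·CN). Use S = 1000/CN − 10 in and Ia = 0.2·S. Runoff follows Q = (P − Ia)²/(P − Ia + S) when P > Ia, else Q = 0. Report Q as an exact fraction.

NRCS table: residential, 1-acre lots, soil group B → CN(II) = 68
Wet (AMC III): CN(III) = 23·68/(10 + 0.13·68) = 1564/(471/25) = 39100/471 ≈ 83.015
Max retention: S = 1000/(39100/471) − 10 = 800/391 in (≈ 2.046 in)
Initial abstraction Ia = S/5 = (800/391)/5 = 160/391 ≈ 0.409 in
Excess rainfall: 6.130 − 0.409 = 5.721 in; P > Ia so Q > 0
Q: (223683/39100)² ÷ (303683/39100) = 50034084489/11874005300 in (≈ 4.214 in)

Q = 50034084489/11874005300 in ≈ 4.214 in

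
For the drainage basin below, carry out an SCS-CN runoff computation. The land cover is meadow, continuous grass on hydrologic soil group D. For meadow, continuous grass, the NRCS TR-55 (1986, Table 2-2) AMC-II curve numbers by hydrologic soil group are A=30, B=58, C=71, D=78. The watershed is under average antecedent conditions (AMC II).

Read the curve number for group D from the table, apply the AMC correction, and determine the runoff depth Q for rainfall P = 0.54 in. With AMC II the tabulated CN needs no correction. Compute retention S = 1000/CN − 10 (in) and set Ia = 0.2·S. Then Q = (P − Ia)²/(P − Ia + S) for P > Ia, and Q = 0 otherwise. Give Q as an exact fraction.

NRCS table: meadow, continuous grass, soil group D → CN(II) = 78
AMC II — tabulated CN = 78 applies directly.
Retention S: 1000/CN − 10 with CN=78.000 → S = 110/39 ≈ 2.821 in
Initial abstraction Ia = S/5 = (110/39)/5 = 22/39 ≈ 0.564 in
P = 0.540 ≤ Ia = 0.564 in: entire storm abstracted, Q = 0.

Q = 0 in ≈ 0.000 in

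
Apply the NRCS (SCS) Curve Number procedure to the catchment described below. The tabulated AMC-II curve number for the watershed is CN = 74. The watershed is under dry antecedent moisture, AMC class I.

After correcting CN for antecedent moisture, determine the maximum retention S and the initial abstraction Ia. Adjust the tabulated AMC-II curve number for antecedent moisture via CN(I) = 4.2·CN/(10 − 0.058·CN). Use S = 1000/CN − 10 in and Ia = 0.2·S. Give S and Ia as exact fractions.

CN(I) from CN(II)=74: (4.2·74)/(10 − 0.058·74) = 77700/1427 ≈ 54.450
Max retention: S = 1000/(77700/1427) − 10 = 6500/777 in (≈ 8.366 in)
Ia = 0.2·(6500/777) = 1300/777 in ≈ 1.673 in

S = 6500/777 in ≈ 8.366 in; Ia = 1300/777 in ≈ 1.673 in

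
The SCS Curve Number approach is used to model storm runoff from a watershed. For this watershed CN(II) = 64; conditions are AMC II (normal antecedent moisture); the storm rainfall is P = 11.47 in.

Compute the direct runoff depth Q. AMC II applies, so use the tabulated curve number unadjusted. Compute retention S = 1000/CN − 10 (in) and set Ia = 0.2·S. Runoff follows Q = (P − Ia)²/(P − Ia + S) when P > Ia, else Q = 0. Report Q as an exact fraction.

Average conditions: CN = 64 (no AMC adjustment).
Retention S: 1000/CN − 10 with CN=64.000 → S = 45/8 ≈ 5.625 in
Initial abstraction Ia = S/5 = (45/8)/5 = 9/8 ≈ 1.125 in
Excess rainfall: 11.470 − 1.125 = 10.345 in; P > Ia so Q > 0
Q = (2069/200)²/((2069/200) + 45/8) = (4280761/40000)/(1597/100) = 4280761/638800 in ≈ 6.701 in

Q = 4280761/638800 in ≈ 6.701 in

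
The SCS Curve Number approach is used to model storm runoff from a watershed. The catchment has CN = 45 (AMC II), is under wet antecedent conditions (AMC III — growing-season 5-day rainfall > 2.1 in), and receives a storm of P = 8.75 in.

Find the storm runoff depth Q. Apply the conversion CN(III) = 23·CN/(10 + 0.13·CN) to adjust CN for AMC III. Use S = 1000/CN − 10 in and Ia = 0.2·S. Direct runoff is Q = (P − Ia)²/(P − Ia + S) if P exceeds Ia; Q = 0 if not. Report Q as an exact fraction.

Q = 8102645/1782684 in ≈ 4.545 in

Wet (AMC III): CN(III) = 23·45/(10 + 0.13·45) = 1035/(317/20) = 20700/317 ≈ 65.300
S = 1000/(20700/317) − 10 = 1100/207 in ≈ 5.314 in
Ia = 0.2·(1100/207) = 220/207 in ≈ 1.063 in
Since P=8.750 > Ia=1.063: effective rainfall P−Ia = 6365/828 in
Runoff Q = (P−Ia)²/(P−Ia+S) = (7.687)²/(7.687+5.314) = 8102645/1782684 ≈ 4.545 in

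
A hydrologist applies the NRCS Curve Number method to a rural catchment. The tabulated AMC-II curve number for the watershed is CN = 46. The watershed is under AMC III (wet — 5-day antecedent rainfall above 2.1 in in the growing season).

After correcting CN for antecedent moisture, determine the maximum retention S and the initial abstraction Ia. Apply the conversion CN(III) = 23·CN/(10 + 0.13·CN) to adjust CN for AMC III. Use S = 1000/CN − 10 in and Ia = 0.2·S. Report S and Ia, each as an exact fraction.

Adjust CN=46 to AMC III: 23·46/(10 + 0.13·46) → 1058 ÷ (799/50) = 52900/799 ≈ 66.208
S = 1000/(52900/799) − 10 = 2700/529 in ≈ 5.104 in
Ia = 0.2·(2700/529) = 540/529 in ≈ 1.021 in

S = 2700/529 in ≈ 5.104 in; Ia = 540/529 in ≈ 1.021 in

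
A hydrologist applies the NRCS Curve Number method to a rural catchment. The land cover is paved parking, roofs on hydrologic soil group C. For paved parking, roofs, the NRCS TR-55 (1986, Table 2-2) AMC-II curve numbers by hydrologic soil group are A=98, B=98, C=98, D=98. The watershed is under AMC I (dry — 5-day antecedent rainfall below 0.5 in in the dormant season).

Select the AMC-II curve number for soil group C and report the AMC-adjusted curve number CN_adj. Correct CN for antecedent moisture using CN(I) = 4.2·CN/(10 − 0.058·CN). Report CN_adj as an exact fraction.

NRCS table: paved parking, roofs, soil group C → CN(II) = 98
Adjust CN=98 to AMC I: 4.2·98/(10 − 0.058·98) → (2058/5) ÷ (1079/250) = 102900/1079 ≈ 95.366

CN_adj = 102900/1079 ≈ 95.366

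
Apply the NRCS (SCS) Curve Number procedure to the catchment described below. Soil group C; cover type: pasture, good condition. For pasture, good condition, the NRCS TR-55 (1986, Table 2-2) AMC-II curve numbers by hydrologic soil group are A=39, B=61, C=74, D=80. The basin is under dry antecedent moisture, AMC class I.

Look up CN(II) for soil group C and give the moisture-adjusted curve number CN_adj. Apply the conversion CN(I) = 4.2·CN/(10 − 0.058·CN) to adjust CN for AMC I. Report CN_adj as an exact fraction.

NRCS table: pasture, good condition, soil group C → CN(II) = 74
CN(I) from CN(II)=74: (4.2·74)/(10 − 0.058·74) = 77700/1427 ≈ 54.450

CN_adj = 77700/1427 ≈ 54.450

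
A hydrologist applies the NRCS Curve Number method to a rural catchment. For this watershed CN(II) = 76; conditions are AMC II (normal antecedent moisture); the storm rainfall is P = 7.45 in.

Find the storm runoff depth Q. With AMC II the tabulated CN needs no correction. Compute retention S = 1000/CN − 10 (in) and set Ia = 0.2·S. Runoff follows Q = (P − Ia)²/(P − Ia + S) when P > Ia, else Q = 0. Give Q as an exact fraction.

CN(II) = 76; AMC II needs no correction.
S = 1000/76 − 10 = 60/19 in ≈ 3.158 in
Ia = 0.2S: 0.2·3.158 = 0.632 in (exactly 12/19)
Since P=7.450 > Ia=0.632: effective rainfall P−Ia = 2591/380 in
Q: (2591/380)² ÷ (3791/380) = 6713281/1440580 in (≈ 4.660 in)

Q = 6713281/1440580 in ≈ 4.660 in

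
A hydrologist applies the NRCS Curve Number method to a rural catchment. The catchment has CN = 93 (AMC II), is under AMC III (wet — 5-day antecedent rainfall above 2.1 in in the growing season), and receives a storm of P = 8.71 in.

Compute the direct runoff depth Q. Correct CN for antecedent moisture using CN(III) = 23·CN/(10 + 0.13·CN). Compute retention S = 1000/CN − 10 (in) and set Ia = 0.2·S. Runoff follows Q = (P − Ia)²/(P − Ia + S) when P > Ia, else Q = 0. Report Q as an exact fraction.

Q = 3419056166761/410488859100 in ≈ 8.329 in

Adjust CN=93 to AMC III: 23·93/(10 + 0.13·93) → 2139 ÷ (2209/100) = 213900/2209 ≈ 96.831
S = 1000/(213900/2209) − 10 = 700/2139 in ≈ 0.327 in
Initial abstraction Ia = S/5 = (700/2139)/5 = 140/2139 ≈ 0.065 in
Excess rainfall: 8.710 − 0.065 = 8.645 in; P > Ia so Q > 0
Runoff Q = (P−Ia)²/(P−Ia+S) = (8.645)²/(8.645+0.327) = 3419056166761/410488859100 ≈ 8.329 in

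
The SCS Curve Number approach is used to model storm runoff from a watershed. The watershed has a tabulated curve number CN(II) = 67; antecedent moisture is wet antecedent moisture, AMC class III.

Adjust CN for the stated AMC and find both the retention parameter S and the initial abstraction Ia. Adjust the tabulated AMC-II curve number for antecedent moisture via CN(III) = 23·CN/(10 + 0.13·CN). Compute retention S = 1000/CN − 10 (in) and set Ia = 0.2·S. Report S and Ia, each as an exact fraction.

S = 3300/1541 in ≈ 2.141 in; Ia = 660/1541 in ≈ 0.428 in

CN(III) from CN(II)=67: (23·67)/(10 + 0.13·67) = 154100/1871 ≈ 82.362
Max retention: S = 1000/(154100/1871) − 10 = 3300/1541 in (≈ 2.141 in)
Ia = 0.2·(3300/1541) = 660/1541 in ≈ 0.428 in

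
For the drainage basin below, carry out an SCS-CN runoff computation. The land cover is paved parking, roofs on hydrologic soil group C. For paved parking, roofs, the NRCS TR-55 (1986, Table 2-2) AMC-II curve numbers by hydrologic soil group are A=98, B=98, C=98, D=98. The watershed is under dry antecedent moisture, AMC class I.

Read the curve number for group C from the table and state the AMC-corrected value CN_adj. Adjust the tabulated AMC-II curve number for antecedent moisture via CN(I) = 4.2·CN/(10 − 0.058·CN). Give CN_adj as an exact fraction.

CN_adj = 102900/1079 ≈ 95.366

NRCS table: paved parking, roofs, soil group C → CN(II) = 98
Dry (AMC I): CN(I) = 4.2·98/(10 − 0.058·98) = (2058/5)/(1079/250) = 102900/1079 ≈ 95.366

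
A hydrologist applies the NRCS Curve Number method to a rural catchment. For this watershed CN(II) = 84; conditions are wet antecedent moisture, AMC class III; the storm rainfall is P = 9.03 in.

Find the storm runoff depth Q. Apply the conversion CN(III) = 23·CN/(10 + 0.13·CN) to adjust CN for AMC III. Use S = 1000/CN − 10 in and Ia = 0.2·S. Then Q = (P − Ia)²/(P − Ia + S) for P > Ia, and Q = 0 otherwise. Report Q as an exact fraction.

Adjust CN=84 to AMC III: 23·84/(10 + 0.13·84) → 1932 ÷ (523/25) = 48300/523 ≈ 92.352
Retention S: 1000/CN − 10 with CN=92.352 → S = 400/483 ≈ 0.828 in
Ia = 0.2S: 0.2·0.828 = 0.166 in (exactly 80/483)
Excess rainfall: 9.030 − 0.166 = 8.864 in; P > Ia so Q > 0
Q = (428149/48300)²/((428149/48300) + 400/483) = (183311566201/2332890000)/(468149/48300) = 183311566201/22611596700 in ≈ 8.107 in

Q = 183311566201/22611596700 in ≈ 8.107 in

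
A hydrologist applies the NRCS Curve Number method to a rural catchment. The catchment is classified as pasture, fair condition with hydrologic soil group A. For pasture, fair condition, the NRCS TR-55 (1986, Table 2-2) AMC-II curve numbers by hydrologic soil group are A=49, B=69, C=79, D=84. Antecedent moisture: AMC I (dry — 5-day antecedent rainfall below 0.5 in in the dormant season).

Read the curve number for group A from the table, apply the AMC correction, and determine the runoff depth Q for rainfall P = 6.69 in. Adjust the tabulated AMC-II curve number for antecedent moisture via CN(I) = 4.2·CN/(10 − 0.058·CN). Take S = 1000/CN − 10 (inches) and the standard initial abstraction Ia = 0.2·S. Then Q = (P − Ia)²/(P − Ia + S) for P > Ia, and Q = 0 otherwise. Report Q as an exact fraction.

NRCS table: pasture, fair condition, soil group A → CN(II) = 49
CN(I) from CN(II)=49: (4.2·49)/(10 − 0.058·49) = 34300/1193 ≈ 28.751
Max retention: S = 1000/(34300/1193) − 10 = 8500/343 in (≈ 24.781 in)
Initial abstraction Ia = S/5 = (8500/343)/5 = 1700/343 ≈ 4.956 in
Since P=6.690 > Ia=4.956: effective rainfall P−Ia = 59467/34300 in
Q = (59467/34300)²/((59467/34300) + 8500/343) = (3536324089/1176490000)/(909467/34300) = 3536324089/31194718100 in ≈ 0.113 in

Q = 3536324089/31194718100 in ≈ 0.113 in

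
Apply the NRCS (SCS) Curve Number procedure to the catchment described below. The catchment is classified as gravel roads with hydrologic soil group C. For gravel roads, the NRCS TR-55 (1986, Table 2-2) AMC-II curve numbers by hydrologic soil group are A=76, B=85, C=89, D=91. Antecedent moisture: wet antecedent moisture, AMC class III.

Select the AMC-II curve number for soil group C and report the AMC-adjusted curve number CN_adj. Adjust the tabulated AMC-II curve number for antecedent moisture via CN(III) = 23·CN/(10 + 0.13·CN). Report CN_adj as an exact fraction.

NRCS table: gravel roads, soil group C → CN(II) = 89
Wet (AMC III): CN(III) = 23·89/(10 + 0.13·89) = 2047/(2157/100) = 204700/2157 ≈ 94.900

CN_adj = 204700/2157 ≈ 94.900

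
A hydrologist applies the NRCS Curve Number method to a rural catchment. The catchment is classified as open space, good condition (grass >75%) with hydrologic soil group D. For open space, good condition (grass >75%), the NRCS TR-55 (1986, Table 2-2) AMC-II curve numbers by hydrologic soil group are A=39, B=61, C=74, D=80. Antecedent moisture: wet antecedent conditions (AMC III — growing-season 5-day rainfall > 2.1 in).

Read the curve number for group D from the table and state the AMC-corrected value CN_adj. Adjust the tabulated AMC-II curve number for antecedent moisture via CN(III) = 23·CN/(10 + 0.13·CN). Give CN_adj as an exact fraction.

NRCS table: open space, good condition (grass >75%), soil group D → CN(II) = 80
Wet (AMC III): CN(III) = 23·80/(10 + 0.13·80) = 1840/(102/5) = 4600/51 ≈ 90.196

CN_adj = 4600/51 ≈ 90.196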